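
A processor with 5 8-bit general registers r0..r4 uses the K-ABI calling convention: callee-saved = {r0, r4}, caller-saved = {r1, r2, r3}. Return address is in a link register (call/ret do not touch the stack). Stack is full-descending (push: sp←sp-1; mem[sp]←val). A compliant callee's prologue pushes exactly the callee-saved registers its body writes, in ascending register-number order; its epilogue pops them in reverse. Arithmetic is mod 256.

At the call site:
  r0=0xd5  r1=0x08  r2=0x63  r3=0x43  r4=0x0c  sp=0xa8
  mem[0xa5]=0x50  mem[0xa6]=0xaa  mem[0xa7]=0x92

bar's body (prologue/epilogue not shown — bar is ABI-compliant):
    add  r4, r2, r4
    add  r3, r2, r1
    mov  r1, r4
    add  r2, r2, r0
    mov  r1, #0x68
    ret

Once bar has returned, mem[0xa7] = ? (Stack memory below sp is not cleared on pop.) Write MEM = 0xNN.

prologue: push r4 → mem[0xa7]=0x0c, sp=0xa7
body[0] add  r4, r2, r4 → r4=0x6f
body[1] add  r3, r2, r1 → r3=0x6b
body[2] mov  r1, r4 → r1=0x6f
body[3] add  r2, r2, r0 → r2=0x38
body[4] mov  r1, #0x68 → r1=0x68
epilogue: pop r4=0x0c, sp=0xa8
prologue pushed ['r4'] at ['0xa7']

MEM = 0x0c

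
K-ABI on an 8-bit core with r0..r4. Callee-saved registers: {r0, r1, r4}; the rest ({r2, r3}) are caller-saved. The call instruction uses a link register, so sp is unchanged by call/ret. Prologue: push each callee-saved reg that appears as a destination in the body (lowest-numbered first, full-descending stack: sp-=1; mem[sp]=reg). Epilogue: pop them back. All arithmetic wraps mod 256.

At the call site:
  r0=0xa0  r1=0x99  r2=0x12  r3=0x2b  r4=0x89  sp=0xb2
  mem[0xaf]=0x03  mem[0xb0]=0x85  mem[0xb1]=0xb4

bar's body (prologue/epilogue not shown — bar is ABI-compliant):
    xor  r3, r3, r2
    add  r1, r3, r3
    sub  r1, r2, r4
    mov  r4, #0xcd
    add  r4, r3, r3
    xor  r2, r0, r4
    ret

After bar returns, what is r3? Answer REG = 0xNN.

REG = 0x39

prologue: push r1 -> mem[0xb1]=0x99, sp=0xb1
prologue: push r4 -> mem[0xb0]=0x89, sp=0xb0
body[0] xor  r3, r3, r2 -> r3=0x39
body[1] add  r1, r3, r3 -> r1=0x72
body[2] sub  r1, r2, r4 -> r1=0x89
body[3] mov  r4, #0xcd -> r4=0xcd
body[4] add  r4, r3, r3 -> r4=0x72
body[5] xor  r2, r0, r4 -> r2=0xd2
epilogue: pop r4=0x89, sp=0xb1
epilogue: pop r1=0x99, sp=0xb2
r3 is caller-saved -> body value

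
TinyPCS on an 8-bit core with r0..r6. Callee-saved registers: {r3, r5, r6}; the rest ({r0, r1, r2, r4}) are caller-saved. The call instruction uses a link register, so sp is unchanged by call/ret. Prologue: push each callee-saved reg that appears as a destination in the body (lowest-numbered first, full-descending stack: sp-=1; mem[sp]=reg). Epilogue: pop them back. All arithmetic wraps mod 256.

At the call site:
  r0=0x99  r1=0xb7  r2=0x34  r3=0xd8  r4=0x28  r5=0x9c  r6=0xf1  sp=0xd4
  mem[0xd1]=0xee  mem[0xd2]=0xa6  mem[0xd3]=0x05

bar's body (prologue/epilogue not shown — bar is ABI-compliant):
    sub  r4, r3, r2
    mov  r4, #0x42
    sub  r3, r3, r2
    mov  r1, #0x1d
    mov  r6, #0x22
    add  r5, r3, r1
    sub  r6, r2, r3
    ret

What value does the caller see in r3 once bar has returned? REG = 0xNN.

prologue: push r3 -> mem[0xd3]=0xd8, sp=0xd3
prologue: push r5 -> mem[0xd2]=0x9c, sp=0xd2
prologue: push r6 -> mem[0xd1]=0xf1, sp=0xd1
body[0] sub  r4, r3, r2 -> r4=0xa4
body[1] mov  r4, #0x42 -> r4=0x42
body[2] sub  r3, r3, r2 -> r3=0xa4
body[3] mov  r1, #0x1d -> r1=0x1d
body[4] mov  r6, #0x22 -> r6=0x22
body[5] add  r5, r3, r1 -> r5=0xc1
body[6] sub  r6, r2, r3 -> r6=0x90
epilogue: pop r6=0xf1, sp=0xd2
epilogue: pop r5=0x9c, sp=0xd3
epilogue: pop r3=0xd8, sp=0xd4
r3 is callee-saved -> restored

REG = 0xd8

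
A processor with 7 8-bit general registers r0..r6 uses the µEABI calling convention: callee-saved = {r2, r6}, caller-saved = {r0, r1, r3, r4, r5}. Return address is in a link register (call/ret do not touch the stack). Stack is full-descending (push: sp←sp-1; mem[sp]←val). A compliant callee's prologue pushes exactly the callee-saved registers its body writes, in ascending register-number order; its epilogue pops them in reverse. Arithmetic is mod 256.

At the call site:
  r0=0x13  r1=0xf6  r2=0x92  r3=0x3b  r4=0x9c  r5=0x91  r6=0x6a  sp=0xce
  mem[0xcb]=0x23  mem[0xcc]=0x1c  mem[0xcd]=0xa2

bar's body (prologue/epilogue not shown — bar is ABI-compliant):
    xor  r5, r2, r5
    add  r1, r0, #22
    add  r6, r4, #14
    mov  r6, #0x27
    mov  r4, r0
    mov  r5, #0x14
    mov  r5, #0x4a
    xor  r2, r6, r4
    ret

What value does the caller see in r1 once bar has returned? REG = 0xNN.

prologue: push r2 -> mem[0xcd]=0x92, sp=0xcd
prologue: push r6 -> mem[0xcc]=0x6a, sp=0xcc
body[0] xor  r5, r2, r5 -> r5=0x03
body[1] add  r1, r0, #22 -> r1=0x29
body[2] add  r6, r4, #14 -> r6=0xaa
body[3] mov  r6, #0x27 -> r6=0x27
body[4] mov  r4, r0 -> r4=0x13
body[5] mov  r5, #0x14 -> r5=0x14
body[6] mov  r5, #0x4a -> r5=0x4a
body[7] xor  r2, r6, r4 -> r2=0x34
epilogue: pop r6=0x6a, sp=0xcd
epilogue: pop r2=0x92, sp=0xce
r1 is caller-saved -> body value

REG = 0x29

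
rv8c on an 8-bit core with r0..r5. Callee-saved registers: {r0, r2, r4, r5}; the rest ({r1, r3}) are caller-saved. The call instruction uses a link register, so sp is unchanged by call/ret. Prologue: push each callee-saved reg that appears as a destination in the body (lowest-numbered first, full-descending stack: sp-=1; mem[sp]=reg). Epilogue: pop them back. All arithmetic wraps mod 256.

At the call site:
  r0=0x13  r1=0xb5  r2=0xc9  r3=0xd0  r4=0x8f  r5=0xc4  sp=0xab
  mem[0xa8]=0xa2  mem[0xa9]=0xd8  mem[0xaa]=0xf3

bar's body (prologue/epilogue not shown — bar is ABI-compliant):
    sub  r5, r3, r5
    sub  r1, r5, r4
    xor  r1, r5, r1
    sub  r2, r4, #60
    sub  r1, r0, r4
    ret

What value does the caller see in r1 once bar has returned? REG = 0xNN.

prologue: push r2 -> mem[0xaa]=0xc9, sp=0xaa
prologue: push r5 -> mem[0xa9]=0xc4, sp=0xa9
body[0] sub  r5, r3, r5 -> r5=0x0c
body[1] sub  r1, r5, r4 -> r1=0x7d
body[2] xor  r1, r5, r1 -> r1=0x71
body[3] sub  r2, r4, #60 -> r2=0x53
body[4] sub  r1, r0, r4 -> r1=0x84
epilogue: pop r5=0xc4, sp=0xaa
epilogue: pop r2=0xc9, sp=0xab
r1 is caller-saved -> body value

REG = 0x84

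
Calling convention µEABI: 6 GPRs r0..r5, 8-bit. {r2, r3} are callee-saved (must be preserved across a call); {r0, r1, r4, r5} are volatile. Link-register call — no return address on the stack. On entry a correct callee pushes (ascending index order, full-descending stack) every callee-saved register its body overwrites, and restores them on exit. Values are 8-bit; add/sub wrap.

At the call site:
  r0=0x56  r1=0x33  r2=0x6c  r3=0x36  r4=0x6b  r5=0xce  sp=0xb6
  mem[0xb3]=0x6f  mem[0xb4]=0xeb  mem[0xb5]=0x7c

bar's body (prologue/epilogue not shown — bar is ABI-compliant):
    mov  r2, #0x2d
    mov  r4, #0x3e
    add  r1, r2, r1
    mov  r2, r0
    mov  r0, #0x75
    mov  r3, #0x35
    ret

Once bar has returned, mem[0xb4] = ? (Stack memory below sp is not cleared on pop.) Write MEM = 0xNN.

MEM = 0x36

prologue: push r2 → mem[0xb5]=0x6c, sp=0xb5
prologue: push r3 → mem[0xb4]=0x36, sp=0xb4
body[0] mov  r2, #0x2d → r2=0x2d
body[1] mov  r4, #0x3e → r4=0x3e
body[2] add  r1, r2, r1 → r1=0x60
body[3] mov  r2, r0 → r2=0x56
body[4] mov  r0, #0x75 → r0=0x75
body[5] mov  r3, #0x35 → r3=0x35
epilogue: pop r3=0x36, sp=0xb5
epilogue: pop r2=0x6c, sp=0xb6
prologue pushed ['r2', 'r3'] at ['0xb5', '0xb4']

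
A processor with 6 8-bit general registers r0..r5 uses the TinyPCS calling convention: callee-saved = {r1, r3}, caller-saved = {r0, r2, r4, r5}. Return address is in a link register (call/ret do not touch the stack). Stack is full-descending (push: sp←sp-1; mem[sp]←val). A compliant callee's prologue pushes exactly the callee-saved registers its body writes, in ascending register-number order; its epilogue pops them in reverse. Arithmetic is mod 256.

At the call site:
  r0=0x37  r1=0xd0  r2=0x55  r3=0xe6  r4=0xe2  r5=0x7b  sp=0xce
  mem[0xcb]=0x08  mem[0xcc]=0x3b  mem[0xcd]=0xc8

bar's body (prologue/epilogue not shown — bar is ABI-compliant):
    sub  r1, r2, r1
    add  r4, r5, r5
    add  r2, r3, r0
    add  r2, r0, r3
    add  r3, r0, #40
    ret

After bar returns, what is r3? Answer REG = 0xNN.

prologue: push r1 → mem[0xcd]=0xd0, sp=0xcd
prologue: push r3 → mem[0xcc]=0xe6, sp=0xcc
body[0] sub  r1, r2, r1 → r1=0x85
body[1] add  r4, r5, r5 → r4=0xf6
body[2] add  r2, r3, r0 → r2=0x1d
body[3] add  r2, r0, r3 → r2=0x1d
body[4] add  r3, r0, #40 → r3=0x5f
epilogue: pop r3=0xe6, sp=0xcd
epilogue: pop r1=0xd0, sp=0xce
r3 is callee-saved → restored

REG = 0xe6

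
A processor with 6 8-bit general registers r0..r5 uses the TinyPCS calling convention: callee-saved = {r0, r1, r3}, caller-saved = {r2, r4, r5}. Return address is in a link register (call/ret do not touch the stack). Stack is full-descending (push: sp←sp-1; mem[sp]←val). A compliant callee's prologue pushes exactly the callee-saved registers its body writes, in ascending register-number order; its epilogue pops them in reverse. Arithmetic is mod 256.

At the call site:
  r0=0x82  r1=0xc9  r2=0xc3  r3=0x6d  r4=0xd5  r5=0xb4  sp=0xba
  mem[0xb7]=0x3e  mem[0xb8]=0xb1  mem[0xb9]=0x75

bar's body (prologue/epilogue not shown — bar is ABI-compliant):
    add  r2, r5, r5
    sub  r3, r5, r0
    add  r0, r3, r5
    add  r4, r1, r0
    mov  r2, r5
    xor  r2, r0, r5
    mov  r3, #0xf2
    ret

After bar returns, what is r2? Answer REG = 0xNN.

REG = 0x52

prologue: push r0 -> mem[0xb9]=0x82, sp=0xb9
prologue: push r3 -> mem[0xb8]=0x6d, sp=0xb8
body[0] add  r2, r5, r5 -> r2=0x68
body[1] sub  r3, r5, r0 -> r3=0x32
body[2] add  r0, r3, r5 -> r0=0xe6
body[3] add  r4, r1, r0 -> r4=0xaf
body[4] mov  r2, r5 -> r2=0xb4
body[5] xor  r2, r0, r5 -> r2=0x52
body[6] mov  r3, #0xf2 -> r3=0xf2
epilogue: pop r3=0x6d, sp=0xb9
epilogue: pop r0=0x82, sp=0xba
r2 is caller-saved -> body value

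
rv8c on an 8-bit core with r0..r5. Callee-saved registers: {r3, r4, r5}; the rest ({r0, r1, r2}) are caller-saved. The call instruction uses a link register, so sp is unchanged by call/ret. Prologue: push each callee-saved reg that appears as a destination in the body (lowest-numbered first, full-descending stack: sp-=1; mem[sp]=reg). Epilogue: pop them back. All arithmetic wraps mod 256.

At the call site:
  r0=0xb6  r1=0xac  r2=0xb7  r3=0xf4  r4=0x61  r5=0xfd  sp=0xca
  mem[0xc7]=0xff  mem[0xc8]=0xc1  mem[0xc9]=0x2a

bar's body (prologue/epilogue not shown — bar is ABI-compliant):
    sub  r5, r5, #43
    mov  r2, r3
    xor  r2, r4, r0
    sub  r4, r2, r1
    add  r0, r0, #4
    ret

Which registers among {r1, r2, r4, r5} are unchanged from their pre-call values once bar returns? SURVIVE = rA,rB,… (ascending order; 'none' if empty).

prologue: push r4 -> mem[0xc9]=0x61, sp=0xc9
prologue: push r5 -> mem[0xc8]=0xfd, sp=0xc8
body[0] sub  r5, r5, #43 -> r5=0xd2
body[1] mov  r2, r3 -> r2=0xf4
body[2] xor  r2, r4, r0 -> r2=0xd7
body[3] sub  r4, r2, r1 -> r4=0x2b
body[4] add  r0, r0, #4 -> r0=0xba
epilogue: pop r5=0xfd, sp=0xc9
epilogue: pop r4=0x61, sp=0xca
r1: caller-saved, written=False
r2: caller-saved, written=True
r4: callee-saved, written=True
r5: callee-saved, written=True

SURVIVE = r1,r4,r5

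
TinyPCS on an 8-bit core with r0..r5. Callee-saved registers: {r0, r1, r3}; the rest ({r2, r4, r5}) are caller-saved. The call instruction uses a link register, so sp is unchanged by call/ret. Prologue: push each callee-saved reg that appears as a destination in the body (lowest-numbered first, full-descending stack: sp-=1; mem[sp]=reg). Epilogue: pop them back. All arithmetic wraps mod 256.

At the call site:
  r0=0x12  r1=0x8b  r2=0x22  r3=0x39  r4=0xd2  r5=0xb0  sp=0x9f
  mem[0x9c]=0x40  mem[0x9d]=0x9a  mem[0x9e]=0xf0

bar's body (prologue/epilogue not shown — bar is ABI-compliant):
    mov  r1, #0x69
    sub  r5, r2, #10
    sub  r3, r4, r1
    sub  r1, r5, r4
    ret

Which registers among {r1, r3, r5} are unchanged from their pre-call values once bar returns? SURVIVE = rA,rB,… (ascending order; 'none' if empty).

SURVIVE = r1,r3

prologue: push r1 → mem[0x9e]=0x8b, sp=0x9e
prologue: push r3 → mem[0x9d]=0x39, sp=0x9d
body[0] mov  r1, #0x69 → r1=0x69
body[1] sub  r5, r2, #10 → r5=0x18
body[2] sub  r3, r4, r1 → r3=0x69
body[3] sub  r1, r5, r4 → r1=0x46
epilogue: pop r3=0x39, sp=0x9e
epilogue: pop r1=0x8b, sp=0x9f
r1: callee-saved, written=True
r3: callee-saved, written=True
r5: caller-saved, written=True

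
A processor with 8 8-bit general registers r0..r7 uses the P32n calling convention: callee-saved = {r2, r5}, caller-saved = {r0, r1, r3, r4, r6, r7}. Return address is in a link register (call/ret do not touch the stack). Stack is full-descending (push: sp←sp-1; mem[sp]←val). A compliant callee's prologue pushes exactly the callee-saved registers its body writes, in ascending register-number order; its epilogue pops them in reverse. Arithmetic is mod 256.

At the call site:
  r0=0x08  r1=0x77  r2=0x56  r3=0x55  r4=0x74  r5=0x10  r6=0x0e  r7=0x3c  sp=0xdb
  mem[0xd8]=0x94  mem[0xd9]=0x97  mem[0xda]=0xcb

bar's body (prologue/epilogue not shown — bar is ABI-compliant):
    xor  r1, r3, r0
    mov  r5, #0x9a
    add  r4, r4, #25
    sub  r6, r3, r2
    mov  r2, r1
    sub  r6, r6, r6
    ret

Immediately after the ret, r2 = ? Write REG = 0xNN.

prologue: push r2 → mem[0xda]=0x56, sp=0xda
prologue: push r5 → mem[0xd9]=0x10, sp=0xd9
body[0] xor  r1, r3, r0 → r1=0x5d
body[1] mov  r5, #0x9a → r5=0x9a
body[2] add  r4, r4, #25 → r4=0x8d
body[3] sub  r6, r3, r2 → r6=0xff
body[4] mov  r2, r1 → r2=0x5d
body[5] sub  r6, r6, r6 → r6=0x00
epilogue: pop r5=0x10, sp=0xda
epilogue: pop r2=0x56, sp=0xdb
r2 is callee-saved → restored

REG = 0x56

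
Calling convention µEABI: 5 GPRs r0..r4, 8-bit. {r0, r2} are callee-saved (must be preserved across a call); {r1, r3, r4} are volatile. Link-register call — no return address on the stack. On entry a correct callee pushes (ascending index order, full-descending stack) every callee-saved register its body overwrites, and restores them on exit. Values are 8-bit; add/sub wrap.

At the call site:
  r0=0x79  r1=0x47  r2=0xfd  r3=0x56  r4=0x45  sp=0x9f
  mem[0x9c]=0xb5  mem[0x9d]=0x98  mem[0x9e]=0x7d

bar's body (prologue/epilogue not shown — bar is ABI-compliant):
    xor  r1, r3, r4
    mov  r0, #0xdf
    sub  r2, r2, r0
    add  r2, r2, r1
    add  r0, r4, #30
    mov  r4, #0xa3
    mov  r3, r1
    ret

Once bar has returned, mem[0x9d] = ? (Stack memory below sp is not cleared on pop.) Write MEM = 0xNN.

prologue: push r0 → mem[0x9e]=0x79, sp=0x9e
prologue: push r2 → mem[0x9d]=0xfd, sp=0x9d
body[0] xor  r1, r3, r4 → r1=0x13
body[1] mov  r0, #0xdf → r0=0xdf
body[2] sub  r2, r2, r0 → r2=0x1e
body[3] add  r2, r2, r1 → r2=0x31
body[4] add  r0, r4, #30 → r0=0x63
body[5] mov  r4, #0xa3 → r4=0xa3
body[6] mov  r3, r1 → r3=0x13
epilogue: pop r2=0xfd, sp=0x9e
epilogue: pop r0=0x79, sp=0x9f
prologue pushed ['r0', 'r2'] at ['0x9e', '0x9d']

MEM = 0xfd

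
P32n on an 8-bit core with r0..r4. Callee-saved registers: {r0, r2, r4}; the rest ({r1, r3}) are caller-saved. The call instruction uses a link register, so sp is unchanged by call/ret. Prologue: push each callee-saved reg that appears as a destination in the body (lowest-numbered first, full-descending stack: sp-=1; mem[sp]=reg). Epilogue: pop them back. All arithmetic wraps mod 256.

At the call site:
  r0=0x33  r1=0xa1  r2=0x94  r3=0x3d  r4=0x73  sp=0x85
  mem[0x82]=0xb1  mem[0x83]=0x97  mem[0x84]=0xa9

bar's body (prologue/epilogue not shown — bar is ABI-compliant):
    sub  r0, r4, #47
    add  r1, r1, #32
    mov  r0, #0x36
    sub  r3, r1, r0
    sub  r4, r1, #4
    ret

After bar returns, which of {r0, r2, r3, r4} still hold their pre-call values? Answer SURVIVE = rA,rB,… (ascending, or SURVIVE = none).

prologue: push r0 → mem[0x84]=0x33, sp=0x84
prologue: push r4 → mem[0x83]=0x73, sp=0x83
body[0] sub  r0, r4, #47 → r0=0x44
body[1] add  r1, r1, #32 → r1=0xc1
body[2] mov  r0, #0x36 → r0=0x36
body[3] sub  r3, r1, r0 → r3=0x8b
body[4] sub  r4, r1, #4 → r4=0xbd
epilogue: pop r4=0x73, sp=0x84
epilogue: pop r0=0x33, sp=0x85
r0: callee-saved, written=True
r2: callee-saved, written=False
r3: caller-saved, written=True
r4: callee-saved, written=True

SURVIVE = r0,r2,r4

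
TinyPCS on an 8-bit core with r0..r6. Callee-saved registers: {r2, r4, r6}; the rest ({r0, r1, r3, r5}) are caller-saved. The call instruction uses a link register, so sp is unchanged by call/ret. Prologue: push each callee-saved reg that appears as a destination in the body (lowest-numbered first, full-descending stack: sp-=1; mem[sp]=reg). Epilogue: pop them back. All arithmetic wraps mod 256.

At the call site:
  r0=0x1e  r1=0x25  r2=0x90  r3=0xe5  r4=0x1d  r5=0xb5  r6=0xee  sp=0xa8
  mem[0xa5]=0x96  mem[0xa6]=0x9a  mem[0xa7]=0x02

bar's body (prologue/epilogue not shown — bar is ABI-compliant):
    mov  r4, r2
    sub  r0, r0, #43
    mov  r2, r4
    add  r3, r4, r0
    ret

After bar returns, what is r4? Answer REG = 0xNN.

prologue: push r2 -> mem[0xa7]=0x90, sp=0xa7
prologue: push r4 -> mem[0xa6]=0x1d, sp=0xa6
body[0] mov  r4, r2 -> r4=0x90
body[1] sub  r0, r0, #43 -> r0=0xf3
body[2] mov  r2, r4 -> r2=0x90
body[3] add  r3, r4, r0 -> r3=0x83
epilogue: pop r4=0x1d, sp=0xa7
epilogue: pop r2=0x90, sp=0xa8
r4 is callee-saved -> restored

REG = 0x1d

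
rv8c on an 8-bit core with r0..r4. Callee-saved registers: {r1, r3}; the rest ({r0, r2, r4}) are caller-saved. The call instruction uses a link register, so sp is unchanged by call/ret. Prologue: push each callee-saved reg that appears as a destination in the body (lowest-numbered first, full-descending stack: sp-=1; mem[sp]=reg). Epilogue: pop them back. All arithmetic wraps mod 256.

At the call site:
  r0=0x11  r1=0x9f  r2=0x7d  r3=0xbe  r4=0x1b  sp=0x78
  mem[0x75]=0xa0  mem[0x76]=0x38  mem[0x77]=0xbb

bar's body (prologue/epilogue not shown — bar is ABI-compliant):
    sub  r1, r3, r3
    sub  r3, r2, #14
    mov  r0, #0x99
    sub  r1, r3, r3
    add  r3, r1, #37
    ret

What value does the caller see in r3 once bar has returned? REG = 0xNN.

REG = 0xbe

prologue: push r1 → mem[0x77]=0x9f, sp=0x77
prologue: push r3 → mem[0x76]=0xbe, sp=0x76
body[0] sub  r1, r3, r3 → r1=0x00
body[1] sub  r3, r2, #14 → r3=0x6f
body[2] mov  r0, #0x99 → r0=0x99
body[3] sub  r1, r3, r3 → r1=0x00
body[4] add  r3, r1, #37 → r3=0x25
epilogue: pop r3=0xbe, sp=0x77
epilogue: pop r1=0x9f, sp=0x78
r3 is callee-saved → restored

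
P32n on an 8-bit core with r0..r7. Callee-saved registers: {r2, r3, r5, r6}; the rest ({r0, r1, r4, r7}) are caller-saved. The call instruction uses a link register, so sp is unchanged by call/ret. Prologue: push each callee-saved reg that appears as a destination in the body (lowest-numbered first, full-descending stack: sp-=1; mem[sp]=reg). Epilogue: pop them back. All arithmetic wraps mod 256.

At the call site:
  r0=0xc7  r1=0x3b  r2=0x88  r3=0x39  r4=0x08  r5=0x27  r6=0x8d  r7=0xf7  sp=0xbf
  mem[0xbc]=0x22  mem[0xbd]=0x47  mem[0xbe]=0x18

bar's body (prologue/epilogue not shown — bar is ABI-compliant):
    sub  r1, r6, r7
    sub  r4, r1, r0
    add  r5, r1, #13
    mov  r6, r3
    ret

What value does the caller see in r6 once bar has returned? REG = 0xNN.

prologue: push r5 -> mem[0xbe]=0x27, sp=0xbe
prologue: push r6 -> mem[0xbd]=0x8d, sp=0xbd
body[0] sub  r1, r6, r7 -> r1=0x96
body[1] sub  r4, r1, r0 -> r4=0xcf
body[2] add  r5, r1, #13 -> r5=0xa3
body[3] mov  r6, r3 -> r6=0x39
epilogue: pop r6=0x8d, sp=0xbe
epilogue: pop r5=0x27, sp=0xbf
r6 is callee-saved -> restored

REG = 0x8d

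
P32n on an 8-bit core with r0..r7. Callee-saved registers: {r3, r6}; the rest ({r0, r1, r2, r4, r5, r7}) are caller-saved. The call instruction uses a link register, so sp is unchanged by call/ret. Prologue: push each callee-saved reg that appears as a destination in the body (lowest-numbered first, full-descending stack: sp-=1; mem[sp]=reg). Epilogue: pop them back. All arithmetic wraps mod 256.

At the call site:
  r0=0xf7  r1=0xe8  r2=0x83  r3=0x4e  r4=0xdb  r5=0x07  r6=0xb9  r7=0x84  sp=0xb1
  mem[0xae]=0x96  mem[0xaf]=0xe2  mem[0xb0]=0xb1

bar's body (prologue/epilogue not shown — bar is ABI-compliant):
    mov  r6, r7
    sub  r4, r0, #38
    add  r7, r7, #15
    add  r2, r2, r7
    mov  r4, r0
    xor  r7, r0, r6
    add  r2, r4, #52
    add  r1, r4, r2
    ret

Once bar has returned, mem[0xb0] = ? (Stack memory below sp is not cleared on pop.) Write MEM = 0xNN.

prologue: push r6 -> mem[0xb0]=0xb9, sp=0xb0
body[0] mov  r6, r7 -> r6=0x84
body[1] sub  r4, r0, #38 -> r4=0xd1
body[2] add  r7, r7, #15 -> r7=0x93
body[3] add  r2, r2, r7 -> r2=0x16
body[4] mov  r4, r0 -> r4=0xf7
body[5] xor  r7, r0, r6 -> r7=0x73
body[6] add  r2, r4, #52 -> r2=0x2b
body[7] add  r1, r4, r2 -> r1=0x22
epilogue: pop r6=0xb9, sp=0xb1
prologue pushed ['r6'] at ['0xb0']

MEM = 0xb9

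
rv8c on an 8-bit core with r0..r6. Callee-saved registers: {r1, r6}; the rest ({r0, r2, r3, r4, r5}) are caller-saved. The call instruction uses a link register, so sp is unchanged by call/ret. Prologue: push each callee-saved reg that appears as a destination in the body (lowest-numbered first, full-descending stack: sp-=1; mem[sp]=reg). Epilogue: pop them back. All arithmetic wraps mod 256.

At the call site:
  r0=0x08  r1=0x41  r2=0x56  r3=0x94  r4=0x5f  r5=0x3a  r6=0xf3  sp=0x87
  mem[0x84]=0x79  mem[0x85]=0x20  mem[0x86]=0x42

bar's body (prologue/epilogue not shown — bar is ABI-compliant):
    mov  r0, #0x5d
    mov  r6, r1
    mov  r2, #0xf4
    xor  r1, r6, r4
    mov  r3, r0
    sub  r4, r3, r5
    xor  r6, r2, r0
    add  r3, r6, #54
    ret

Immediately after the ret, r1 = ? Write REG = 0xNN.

REG = 0x41

prologue: push r1 -> mem[0x86]=0x41, sp=0x86
prologue: push r6 -> mem[0x85]=0xf3, sp=0x85
body[0] mov  r0, #0x5d -> r0=0x5d
body[1] mov  r6, r1 -> r6=0x41
body[2] mov  r2, #0xf4 -> r2=0xf4
body[3] xor  r1, r6, r4 -> r1=0x1e
body[4] mov  r3, r0 -> r3=0x5d
body[5] sub  r4, r3, r5 -> r4=0x23
body[6] xor  r6, r2, r0 -> r6=0xa9
body[7] add  r3, r6, #54 -> r3=0xdf
epilogue: pop r6=0xf3, sp=0x86
epilogue: pop r1=0x41, sp=0x87
r1 is callee-saved -> restored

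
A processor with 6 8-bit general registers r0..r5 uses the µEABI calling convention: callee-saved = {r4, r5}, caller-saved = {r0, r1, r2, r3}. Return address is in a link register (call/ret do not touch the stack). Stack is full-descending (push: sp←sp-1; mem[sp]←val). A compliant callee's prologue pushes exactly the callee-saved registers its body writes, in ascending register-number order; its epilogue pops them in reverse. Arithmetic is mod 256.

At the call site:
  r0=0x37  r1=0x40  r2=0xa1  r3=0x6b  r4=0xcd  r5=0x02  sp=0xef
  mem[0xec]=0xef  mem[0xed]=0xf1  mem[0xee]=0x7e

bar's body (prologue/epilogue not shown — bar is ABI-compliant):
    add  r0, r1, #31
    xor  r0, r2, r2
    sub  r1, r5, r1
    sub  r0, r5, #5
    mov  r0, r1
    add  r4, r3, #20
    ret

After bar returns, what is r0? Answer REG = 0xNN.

prologue: push r4 -> mem[0xee]=0xcd, sp=0xee
body[0] add  r0, r1, #31 -> r0=0x5f
body[1] xor  r0, r2, r2 -> r0=0x00
body[2] sub  r1, r5, r1 -> r1=0xc2
body[3] sub  r0, r5, #5 -> r0=0xfd
body[4] mov  r0, r1 -> r0=0xc2
body[5] add  r4, r3, #20 -> r4=0x7f
epilogue: pop r4=0xcd, sp=0xef
r0 is caller-saved -> body value

REG = 0xc2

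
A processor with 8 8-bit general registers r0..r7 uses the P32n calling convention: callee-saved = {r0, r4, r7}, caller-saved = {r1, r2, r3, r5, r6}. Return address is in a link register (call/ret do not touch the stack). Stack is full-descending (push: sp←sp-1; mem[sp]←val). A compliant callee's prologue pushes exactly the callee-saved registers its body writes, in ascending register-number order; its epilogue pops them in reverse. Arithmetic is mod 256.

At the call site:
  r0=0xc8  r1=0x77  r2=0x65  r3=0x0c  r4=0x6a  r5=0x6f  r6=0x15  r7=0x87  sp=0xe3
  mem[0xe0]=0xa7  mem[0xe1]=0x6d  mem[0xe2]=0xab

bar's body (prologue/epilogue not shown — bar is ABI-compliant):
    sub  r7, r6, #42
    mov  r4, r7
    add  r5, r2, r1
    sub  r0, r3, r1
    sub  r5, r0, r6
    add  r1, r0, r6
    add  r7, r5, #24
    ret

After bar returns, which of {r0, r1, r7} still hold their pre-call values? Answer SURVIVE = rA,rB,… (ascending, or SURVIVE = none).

prologue: push r0 → mem[0xe2]=0xc8, sp=0xe2
prologue: push r4 → mem[0xe1]=0x6a, sp=0xe1
prologue: push r7 → mem[0xe0]=0x87, sp=0xe0
body[0] sub  r7, r6, #42 → r7=0xeb
body[1] mov  r4, r7 → r4=0xeb
body[2] add  r5, r2, r1 → r5=0xdc
body[3] sub  r0, r3, r1 → r0=0x95
body[4] sub  r5, r0, r6 → r5=0x80
body[5] add  r1, r0, r6 → r1=0xaa
body[6] add  r7, r5, #24 → r7=0x98
epilogue: pop r7=0x87, sp=0xe1
epilogue: pop r4=0x6a, sp=0xe2
epilogue: pop r0=0xc8, sp=0xe3
r0: callee-saved, written=True
r1: caller-saved, written=True
r7: callee-saved, written=True

SURVIVE = r0,r7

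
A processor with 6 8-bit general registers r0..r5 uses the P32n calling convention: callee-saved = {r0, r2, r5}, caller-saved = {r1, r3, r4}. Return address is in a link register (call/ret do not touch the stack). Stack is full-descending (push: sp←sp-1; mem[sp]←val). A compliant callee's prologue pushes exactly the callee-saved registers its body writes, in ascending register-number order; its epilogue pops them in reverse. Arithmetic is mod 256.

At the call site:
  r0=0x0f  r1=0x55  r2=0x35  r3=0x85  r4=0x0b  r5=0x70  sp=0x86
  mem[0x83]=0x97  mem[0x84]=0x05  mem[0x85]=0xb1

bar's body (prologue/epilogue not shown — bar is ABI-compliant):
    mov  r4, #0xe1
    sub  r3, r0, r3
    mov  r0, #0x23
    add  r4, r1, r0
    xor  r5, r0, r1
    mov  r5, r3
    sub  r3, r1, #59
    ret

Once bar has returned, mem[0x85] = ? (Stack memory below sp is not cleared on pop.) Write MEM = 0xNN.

MEM = 0x0f

prologue: push r0 → mem[0x85]=0x0f, sp=0x85
prologue: push r5 → mem[0x84]=0x70, sp=0x84
body[0] mov  r4, #0xe1 → r4=0xe1
body[1] sub  r3, r0, r3 → r3=0x8a
body[2] mov  r0, #0x23 → r0=0x23
body[3] add  r4, r1, r0 → r4=0x78
body[4] xor  r5, r0, r1 → r5=0x76
body[5] mov  r5, r3 → r5=0x8a
body[6] sub  r3, r1, #59 → r3=0x1a
epilogue: pop r5=0x70, sp=0x85
epilogue: pop r0=0x0f, sp=0x86
prologue pushed ['r0', 'r5'] at ['0x85', '0x84']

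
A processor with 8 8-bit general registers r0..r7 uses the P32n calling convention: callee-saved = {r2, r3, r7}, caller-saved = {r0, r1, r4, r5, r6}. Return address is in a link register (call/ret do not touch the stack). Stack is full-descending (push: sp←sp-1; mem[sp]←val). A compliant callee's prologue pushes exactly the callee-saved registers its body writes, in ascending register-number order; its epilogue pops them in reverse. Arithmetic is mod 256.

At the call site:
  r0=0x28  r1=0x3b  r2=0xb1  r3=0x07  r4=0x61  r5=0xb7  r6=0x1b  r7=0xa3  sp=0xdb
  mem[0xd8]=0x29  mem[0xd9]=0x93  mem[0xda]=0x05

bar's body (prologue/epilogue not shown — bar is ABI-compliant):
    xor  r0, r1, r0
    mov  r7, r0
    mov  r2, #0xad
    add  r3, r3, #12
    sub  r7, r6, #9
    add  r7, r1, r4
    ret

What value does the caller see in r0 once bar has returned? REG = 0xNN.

prologue: push r2 -> mem[0xda]=0xb1, sp=0xda
prologue: push r3 -> mem[0xd9]=0x07, sp=0xd9
prologue: push r7 -> mem[0xd8]=0xa3, sp=0xd8
body[0] xor  r0, r1, r0 -> r0=0x13
body[1] mov  r7, r0 -> r7=0x13
body[2] mov  r2, #0xad -> r2=0xad
body[3] add  r3, r3, #12 -> r3=0x13
body[4] sub  r7, r6, #9 -> r7=0x12
body[5] add  r7, r1, r4 -> r7=0x9c
epilogue: pop r7=0xa3, sp=0xd9
epilogue: pop r3=0x07, sp=0xda
epilogue: pop r2=0xb1, sp=0xdb
r0 is caller-saved -> body value

REG = 0x13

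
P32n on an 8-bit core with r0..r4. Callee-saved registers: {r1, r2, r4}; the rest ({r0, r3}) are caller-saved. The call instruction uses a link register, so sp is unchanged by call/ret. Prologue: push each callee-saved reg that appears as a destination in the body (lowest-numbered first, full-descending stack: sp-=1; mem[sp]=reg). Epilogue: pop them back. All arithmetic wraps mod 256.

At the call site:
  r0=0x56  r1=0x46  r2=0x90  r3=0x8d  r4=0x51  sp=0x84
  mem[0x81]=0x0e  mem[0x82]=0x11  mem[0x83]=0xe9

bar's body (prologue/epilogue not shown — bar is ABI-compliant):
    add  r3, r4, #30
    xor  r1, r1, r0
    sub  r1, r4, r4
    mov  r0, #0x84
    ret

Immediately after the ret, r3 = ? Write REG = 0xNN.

prologue: push r1 → mem[0x83]=0x46, sp=0x83
body[0] add  r3, r4, #30 → r3=0x6f
body[1] xor  r1, r1, r0 → r1=0x10
body[2] sub  r1, r4, r4 → r1=0x00
body[3] mov  r0, #0x84 → r0=0x84
epilogue: pop r1=0x46, sp=0x84
r3 is caller-saved → body value

REG = 0x6f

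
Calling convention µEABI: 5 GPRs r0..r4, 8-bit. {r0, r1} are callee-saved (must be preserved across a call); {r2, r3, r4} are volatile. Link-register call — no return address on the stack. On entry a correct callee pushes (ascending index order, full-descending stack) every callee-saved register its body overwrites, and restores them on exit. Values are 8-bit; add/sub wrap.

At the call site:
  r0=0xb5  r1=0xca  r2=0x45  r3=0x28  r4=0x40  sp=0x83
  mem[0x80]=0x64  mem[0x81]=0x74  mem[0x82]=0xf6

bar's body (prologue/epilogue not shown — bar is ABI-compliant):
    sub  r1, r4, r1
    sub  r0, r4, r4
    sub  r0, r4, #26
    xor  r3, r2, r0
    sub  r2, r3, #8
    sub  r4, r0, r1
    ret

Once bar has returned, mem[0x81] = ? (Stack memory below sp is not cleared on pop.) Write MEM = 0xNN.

MEM = 0xca

prologue: push r0 -> mem[0x82]=0xb5, sp=0x82
prologue: push r1 -> mem[0x81]=0xca, sp=0x81
body[0] sub  r1, r4, r1 -> r1=0x76
body[1] sub  r0, r4, r4 -> r0=0x00
body[2] sub  r0, r4, #26 -> r0=0x26
body[3] xor  r3, r2, r0 -> r3=0x63
body[4] sub  r2, r3, #8 -> r2=0x5b
body[5] sub  r4, r0, r1 -> r4=0xb0
epilogue: pop r1=0xca, sp=0x82
epilogue: pop r0=0xb5, sp=0x83
prologue pushed ['r0', 'r1'] at ['0x82', '0x81']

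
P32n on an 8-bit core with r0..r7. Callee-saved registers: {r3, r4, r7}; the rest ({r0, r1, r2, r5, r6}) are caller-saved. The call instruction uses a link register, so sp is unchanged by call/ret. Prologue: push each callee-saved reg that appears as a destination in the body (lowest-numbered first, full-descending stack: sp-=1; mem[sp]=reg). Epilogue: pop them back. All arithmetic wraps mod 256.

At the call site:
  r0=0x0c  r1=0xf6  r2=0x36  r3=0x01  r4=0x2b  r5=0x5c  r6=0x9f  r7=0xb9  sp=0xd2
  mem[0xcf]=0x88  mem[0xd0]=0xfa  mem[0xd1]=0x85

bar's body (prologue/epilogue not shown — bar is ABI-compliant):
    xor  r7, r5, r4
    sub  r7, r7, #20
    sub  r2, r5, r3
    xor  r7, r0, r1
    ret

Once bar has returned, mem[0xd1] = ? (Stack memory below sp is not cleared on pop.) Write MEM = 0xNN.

prologue: push r7 -> mem[0xd1]=0xb9, sp=0xd1
body[0] xor  r7, r5, r4 -> r7=0x77
body[1] sub  r7, r7, #20 -> r7=0x63
body[2] sub  r2, r5, r3 -> r2=0x5b
body[3] xor  r7, r0, r1 -> r7=0xfa
epilogue: pop r7=0xb9, sp=0xd2
prologue pushed ['r7'] at ['0xd1']

MEM = 0xb9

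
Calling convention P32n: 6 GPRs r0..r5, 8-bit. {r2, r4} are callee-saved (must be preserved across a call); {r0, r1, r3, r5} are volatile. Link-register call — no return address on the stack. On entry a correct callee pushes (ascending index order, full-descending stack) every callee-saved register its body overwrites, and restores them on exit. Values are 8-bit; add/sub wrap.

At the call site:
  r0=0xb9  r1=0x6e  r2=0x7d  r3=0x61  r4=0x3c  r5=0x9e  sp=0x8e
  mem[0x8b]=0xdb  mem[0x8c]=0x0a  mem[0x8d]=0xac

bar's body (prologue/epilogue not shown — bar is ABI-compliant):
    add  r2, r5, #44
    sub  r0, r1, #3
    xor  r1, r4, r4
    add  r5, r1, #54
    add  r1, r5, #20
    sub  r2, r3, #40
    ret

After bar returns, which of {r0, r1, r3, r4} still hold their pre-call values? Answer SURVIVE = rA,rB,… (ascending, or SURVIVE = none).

SURVIVE = r3,r4

prologue: push r2 -> mem[0x8d]=0x7d, sp=0x8d
body[0] add  r2, r5, #44 -> r2=0xca
body[1] sub  r0, r1, #3 -> r0=0x6b
body[2] xor  r1, r4, r4 -> r1=0x00
body[3] add  r5, r1, #54 -> r5=0x36
body[4] add  r1, r5, #20 -> r1=0x4a
body[5] sub  r2, r3, #40 -> r2=0x39
epilogue: pop r2=0x7d, sp=0x8e
r0: caller-saved, written=True
r1: caller-saved, written=True
r3: caller-saved, written=False
r4: callee-saved, written=False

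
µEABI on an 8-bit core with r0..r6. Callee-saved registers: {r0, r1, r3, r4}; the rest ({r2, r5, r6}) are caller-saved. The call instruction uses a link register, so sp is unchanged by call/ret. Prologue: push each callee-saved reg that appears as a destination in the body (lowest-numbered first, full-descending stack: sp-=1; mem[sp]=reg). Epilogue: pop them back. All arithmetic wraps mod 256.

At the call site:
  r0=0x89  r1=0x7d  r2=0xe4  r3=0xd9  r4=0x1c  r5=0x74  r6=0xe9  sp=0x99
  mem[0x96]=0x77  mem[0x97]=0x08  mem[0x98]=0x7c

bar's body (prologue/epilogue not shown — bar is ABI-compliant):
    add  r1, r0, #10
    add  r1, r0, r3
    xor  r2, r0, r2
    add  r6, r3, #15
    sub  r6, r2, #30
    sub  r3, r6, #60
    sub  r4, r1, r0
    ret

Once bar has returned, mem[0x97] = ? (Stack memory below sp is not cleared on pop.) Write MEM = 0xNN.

prologue: push r1 → mem[0x98]=0x7d, sp=0x98
prologue: push r3 → mem[0x97]=0xd9, sp=0x97
prologue: push r4 → mem[0x96]=0x1c, sp=0x96
body[0] add  r1, r0, #10 → r1=0x93
body[1] add  r1, r0, r3 → r1=0x62
body[2] xor  r2, r0, r2 → r2=0x6d
body[3] add  r6, r3, #15 → r6=0xe8
body[4] sub  r6, r2, #30 → r6=0x4f
body[5] sub  r3, r6, #60 → r3=0x13
body[6] sub  r4, r1, r0 → r4=0xd9
epilogue: pop r4=0x1c, sp=0x97
epilogue: pop r3=0xd9, sp=0x98
epilogue: pop r1=0x7d, sp=0x99
prologue pushed ['r1', 'r3', 'r4'] at ['0x98', '0x97', '0x96']

MEM = 0xd9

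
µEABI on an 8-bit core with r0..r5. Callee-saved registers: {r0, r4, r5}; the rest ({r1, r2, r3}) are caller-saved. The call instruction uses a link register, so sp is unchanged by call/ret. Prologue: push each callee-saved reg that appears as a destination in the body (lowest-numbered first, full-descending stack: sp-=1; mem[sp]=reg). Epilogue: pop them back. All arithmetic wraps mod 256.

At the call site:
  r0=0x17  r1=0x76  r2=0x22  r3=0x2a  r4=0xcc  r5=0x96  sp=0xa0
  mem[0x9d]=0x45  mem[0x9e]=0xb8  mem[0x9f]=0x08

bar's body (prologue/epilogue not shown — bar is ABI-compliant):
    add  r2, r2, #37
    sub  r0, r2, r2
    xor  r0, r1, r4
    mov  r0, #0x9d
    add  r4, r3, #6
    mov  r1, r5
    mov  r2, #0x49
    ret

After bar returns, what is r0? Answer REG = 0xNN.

prologue: push r0 → mem[0x9f]=0x17, sp=0x9f
prologue: push r4 → mem[0x9e]=0xcc, sp=0x9e
body[0] add  r2, r2, #37 → r2=0x47
body[1] sub  r0, r2, r2 → r0=0x00
body[2] xor  r0, r1, r4 → r0=0xba
body[3] mov  r0, #0x9d → r0=0x9d
body[4] add  r4, r3, #6 → r4=0x30
body[5] mov  r1, r5 → r1=0x96
body[6] mov  r2, #0x49 → r2=0x49
epilogue: pop r4=0xcc, sp=0x9f
epilogue: pop r0=0x17, sp=0xa0
r0 is callee-saved → restored

REG = 0x17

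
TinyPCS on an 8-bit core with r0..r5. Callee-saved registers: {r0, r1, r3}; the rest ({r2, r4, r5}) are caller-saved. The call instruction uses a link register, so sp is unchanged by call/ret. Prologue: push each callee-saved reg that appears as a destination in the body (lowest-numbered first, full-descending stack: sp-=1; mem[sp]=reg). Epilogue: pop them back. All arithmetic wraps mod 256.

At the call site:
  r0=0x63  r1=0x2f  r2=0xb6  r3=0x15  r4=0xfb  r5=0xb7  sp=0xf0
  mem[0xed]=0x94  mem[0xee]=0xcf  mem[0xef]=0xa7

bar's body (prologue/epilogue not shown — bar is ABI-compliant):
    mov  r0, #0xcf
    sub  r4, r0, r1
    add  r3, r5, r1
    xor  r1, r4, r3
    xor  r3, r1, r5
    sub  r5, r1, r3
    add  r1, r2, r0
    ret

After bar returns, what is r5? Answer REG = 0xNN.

prologue: push r0 → mem[0xef]=0x63, sp=0xef
prologue: push r1 → mem[0xee]=0x2f, sp=0xee
prologue: push r3 → mem[0xed]=0x15, sp=0xed
body[0] mov  r0, #0xcf → r0=0xcf
body[1] sub  r4, r0, r1 → r4=0xa0
body[2] add  r3, r5, r1 → r3=0xe6
body[3] xor  r1, r4, r3 → r1=0x46
body[4] xor  r3, r1, r5 → r3=0xf1
body[5] sub  r5, r1, r3 → r5=0x55
body[6] add  r1, r2, r0 → r1=0x85
epilogue: pop r3=0x15, sp=0xee
epilogue: pop r1=0x2f, sp=0xef
epilogue: pop r0=0x63, sp=0xf0
r5 is caller-saved → body value

REG = 0x55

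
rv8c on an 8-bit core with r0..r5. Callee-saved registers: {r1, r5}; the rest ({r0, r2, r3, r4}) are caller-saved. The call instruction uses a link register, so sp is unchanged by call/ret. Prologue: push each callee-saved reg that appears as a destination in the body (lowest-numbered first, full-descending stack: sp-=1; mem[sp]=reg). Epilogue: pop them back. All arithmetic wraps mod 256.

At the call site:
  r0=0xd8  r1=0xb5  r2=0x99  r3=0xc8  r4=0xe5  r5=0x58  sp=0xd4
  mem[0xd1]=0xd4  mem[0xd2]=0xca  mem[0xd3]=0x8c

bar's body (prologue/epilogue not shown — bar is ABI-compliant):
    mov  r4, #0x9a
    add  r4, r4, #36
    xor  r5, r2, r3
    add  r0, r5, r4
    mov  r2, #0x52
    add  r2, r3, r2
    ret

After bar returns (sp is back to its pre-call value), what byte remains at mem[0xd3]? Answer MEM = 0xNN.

prologue: push r5 → mem[0xd3]=0x58, sp=0xd3
body[0] mov  r4, #0x9a → r4=0x9a
body[1] add  r4, r4, #36 → r4=0xbe
body[2] xor  r5, r2, r3 → r5=0x51
body[3] add  r0, r5, r4 → r0=0x0f
body[4] mov  r2, #0x52 → r2=0x52
body[5] add  r2, r3, r2 → r2=0x1a
epilogue: pop r5=0x58, sp=0xd4
prologue pushed ['r5'] at ['0xd3']

MEM = 0x58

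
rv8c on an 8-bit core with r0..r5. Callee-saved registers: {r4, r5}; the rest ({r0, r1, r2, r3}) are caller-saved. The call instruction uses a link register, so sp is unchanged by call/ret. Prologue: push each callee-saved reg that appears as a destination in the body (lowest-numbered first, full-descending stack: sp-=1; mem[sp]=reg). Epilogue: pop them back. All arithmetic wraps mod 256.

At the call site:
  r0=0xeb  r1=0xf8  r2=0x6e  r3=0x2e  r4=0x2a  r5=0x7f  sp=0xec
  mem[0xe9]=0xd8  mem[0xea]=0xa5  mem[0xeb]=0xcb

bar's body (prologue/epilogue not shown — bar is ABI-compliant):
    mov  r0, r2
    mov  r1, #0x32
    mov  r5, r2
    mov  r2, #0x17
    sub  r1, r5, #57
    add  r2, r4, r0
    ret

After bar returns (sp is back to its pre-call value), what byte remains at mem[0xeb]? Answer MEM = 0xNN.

MEM = 0x7f

prologue: push r5 -> mem[0xeb]=0x7f, sp=0xeb
body[0] mov  r0, r2 -> r0=0x6e
body[1] mov  r1, #0x32 -> r1=0x32
body[2] mov  r5, r2 -> r5=0x6e
body[3] mov  r2, #0x17 -> r2=0x17
body[4] sub  r1, r5, #57 -> r1=0x35
body[5] add  r2, r4, r0 -> r2=0x98
epilogue: pop r5=0x7f, sp=0xec
prologue pushed ['r5'] at ['0xeb']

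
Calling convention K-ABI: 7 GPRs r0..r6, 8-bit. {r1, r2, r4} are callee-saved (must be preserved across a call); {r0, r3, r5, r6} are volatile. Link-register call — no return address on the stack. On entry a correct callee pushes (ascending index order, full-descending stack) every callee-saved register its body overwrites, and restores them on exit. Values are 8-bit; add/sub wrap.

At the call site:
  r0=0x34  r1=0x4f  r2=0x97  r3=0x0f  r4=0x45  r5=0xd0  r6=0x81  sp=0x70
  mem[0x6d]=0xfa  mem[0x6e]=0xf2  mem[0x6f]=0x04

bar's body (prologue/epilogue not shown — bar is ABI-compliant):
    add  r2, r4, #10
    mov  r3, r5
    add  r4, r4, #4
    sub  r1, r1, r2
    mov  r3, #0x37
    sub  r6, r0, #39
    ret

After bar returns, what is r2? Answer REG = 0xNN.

REG = 0x97

prologue: push r1 → mem[0x6f]=0x4f, sp=0x6f
prologue: push r2 → mem[0x6e]=0x97, sp=0x6e
prologue: push r4 → mem[0x6d]=0x45, sp=0x6d
body[0] add  r2, r4, #10 → r2=0x4f
body[1] mov  r3, r5 → r3=0xd0
body[2] add  r4, r4, #4 → r4=0x49
body[3] sub  r1, r1, r2 → r1=0x00
body[4] mov  r3, #0x37 → r3=0x37
body[5] sub  r6, r0, #39 → r6=0x0d
epilogue: pop r4=0x45, sp=0x6e
epilogue: pop r2=0x97, sp=0x6f
epilogue: pop r1=0x4f, sp=0x70
r2 is callee-saved → restored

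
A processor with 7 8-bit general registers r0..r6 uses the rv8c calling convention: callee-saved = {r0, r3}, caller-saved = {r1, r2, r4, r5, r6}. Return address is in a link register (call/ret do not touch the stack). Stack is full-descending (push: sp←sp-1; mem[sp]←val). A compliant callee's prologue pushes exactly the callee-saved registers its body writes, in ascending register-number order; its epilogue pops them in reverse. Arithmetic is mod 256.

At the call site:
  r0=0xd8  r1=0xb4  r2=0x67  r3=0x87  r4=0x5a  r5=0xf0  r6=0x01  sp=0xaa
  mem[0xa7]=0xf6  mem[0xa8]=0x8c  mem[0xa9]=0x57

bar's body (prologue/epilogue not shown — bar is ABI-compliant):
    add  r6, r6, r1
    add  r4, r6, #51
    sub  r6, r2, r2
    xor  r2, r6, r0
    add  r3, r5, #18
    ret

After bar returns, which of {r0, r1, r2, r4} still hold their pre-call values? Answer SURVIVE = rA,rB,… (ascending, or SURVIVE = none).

SURVIVE = r0,r1

prologue: push r3 -> mem[0xa9]=0x87, sp=0xa9
body[0] add  r6, r6, r1 -> r6=0xb5
body[1] add  r4, r6, #51 -> r4=0xe8
body[2] sub  r6, r2, r2 -> r6=0x00
body[3] xor  r2, r6, r0 -> r2=0xd8
body[4] add  r3, r5, #18 -> r3=0x02
epilogue: pop r3=0x87, sp=0xaa
r0: callee-saved, written=False
r1: caller-saved, written=False
r2: caller-saved, written=True
r4: caller-saved, written=True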